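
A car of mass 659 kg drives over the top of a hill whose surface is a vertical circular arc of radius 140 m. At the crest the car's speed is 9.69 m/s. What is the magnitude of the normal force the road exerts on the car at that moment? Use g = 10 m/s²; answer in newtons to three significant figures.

6150 N

At the crest the centripetal acceleration points downward (toward the centre of the arc), so mg − N = mv²/r.
N = m(g − v²/r) = 659 × (10.0 − (9.69)²/140) = 659 × (10.0 − 0.6707) = 659 × 9.329 = 6148 N.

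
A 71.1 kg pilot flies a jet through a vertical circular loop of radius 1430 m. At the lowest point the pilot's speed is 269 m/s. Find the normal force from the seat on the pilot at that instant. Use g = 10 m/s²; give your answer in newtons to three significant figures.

4310 N

At the lowest point, N points up (toward the centre) and the weight mg points down (away from the centre), so the net inward force is N − mg = mv²/r.
N = m(v²/r + g) = 71.1 × ((269)²/1430 + 10.0) = 71.1 × (50.60 + 10.0) = 71.1 × 60.60 = 4309 N.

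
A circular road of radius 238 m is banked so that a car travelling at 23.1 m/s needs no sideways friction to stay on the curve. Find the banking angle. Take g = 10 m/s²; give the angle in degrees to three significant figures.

12.6°

With no friction, the horizontal component of the normal force provides the centripetal force: N sinθ = mv²/r, while N cosθ = mg vertically.
Dividing: tanθ = v²/(r g) = (23.1)²/(238 × 10.0) = 533.6/2380 = 0.2242.
θ = arctan(0.2242) = 12.64°.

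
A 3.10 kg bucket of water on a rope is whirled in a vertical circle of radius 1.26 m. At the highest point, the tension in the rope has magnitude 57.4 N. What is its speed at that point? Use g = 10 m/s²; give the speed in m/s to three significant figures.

At the top, T + mg = mv²/r, so v = √(r(T/m + g)) = √(1.26 × (57.4/3.10 + 10.0)) = √(1.26 × 28.52) = √35.93 = 5.994 m/s.

5.99 m/s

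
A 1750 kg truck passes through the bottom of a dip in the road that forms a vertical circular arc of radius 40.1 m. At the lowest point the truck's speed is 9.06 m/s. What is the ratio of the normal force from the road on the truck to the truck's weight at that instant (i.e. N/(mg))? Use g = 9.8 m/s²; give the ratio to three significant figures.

At the bottom, N − mg = mv²/r, so N = m(v²/r + g) and N/(mg) = v²/(rg) + 1 = (9.06)²/(40.1 × 9.8) + 1 = 0.2089 + 1 = 1.209.

1.21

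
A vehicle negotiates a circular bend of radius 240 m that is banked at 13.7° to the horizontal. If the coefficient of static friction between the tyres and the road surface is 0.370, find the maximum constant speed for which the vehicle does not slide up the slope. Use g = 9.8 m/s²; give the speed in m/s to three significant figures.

39.8 m/s

At the maximum speed, friction acts down the slope at its limiting value f = μN. Radially (horizontal, toward centre): N sinθ + μN cosθ = mv²/r. Vertically: N cosθ − μN sinθ = mg.
Dividing: v² = r g (sinθ + μcosθ)/(cosθ − μsinθ).
sinθ + μcosθ = 0.2368 + 0.370×0.9715 = 0.5963; cosθ − μsinθ = 0.9715 − 0.370×0.2368 = 0.8839.
v² = 240 × 9.8 × 0.5963/0.8839 = 1587 m²/s², so v = 39.83 m/s.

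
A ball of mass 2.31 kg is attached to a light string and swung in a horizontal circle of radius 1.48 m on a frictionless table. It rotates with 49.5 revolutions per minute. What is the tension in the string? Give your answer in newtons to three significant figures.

ω = 49.5 rev/min × 2π/60 = 5.184 rad/s, so v = ωr = 5.184 × 1.48 = 7.672 m/s.
The tension is the only horizontal force, so it supplies the full centripetal force: T = m v²/r = 2.31 × (7.672)²/1.48 = 2.31 × 58.86/1.48 = 91.86 N.

91.9 N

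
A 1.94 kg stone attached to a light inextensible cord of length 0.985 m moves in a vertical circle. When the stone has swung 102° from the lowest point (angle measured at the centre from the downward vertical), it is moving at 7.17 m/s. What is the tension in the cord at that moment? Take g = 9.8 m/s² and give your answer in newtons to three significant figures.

97.3 N

Take the radial direction toward the centre of the circle as positive. The component of the weight along the string toward the centre is −mg cos φ (φ measured from the bottom), so Newton's second law along the string gives T − mg cos φ = m v²/r.
cos 102° = -0.2079, so T = m(v²/r + g cos φ) = 1.94 × ((7.17)²/0.985 + 9.8 × -0.2079) = 1.94 × (52.19 + (-2.038)) = 1.94 × 50.15 = 97.30 N.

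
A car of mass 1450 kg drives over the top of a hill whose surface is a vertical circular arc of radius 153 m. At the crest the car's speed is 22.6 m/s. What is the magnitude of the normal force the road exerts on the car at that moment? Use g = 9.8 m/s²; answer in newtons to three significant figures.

9370 N

At the crest the centripetal acceleration points downward (toward the centre of the arc), so mg − N = mv²/r.
N = m(g − v²/r) = 1450 × (9.8 − (22.6)²/153) = 1450 × (9.8 − 3.338) = 1450 × 6.462 = 9369 N.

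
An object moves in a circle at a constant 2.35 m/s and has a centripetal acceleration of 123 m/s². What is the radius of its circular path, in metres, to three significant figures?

a_c = v²/r ⇒ r = v²/a_c = (2.35)²/123 = 5.523/123 = 0.04490 m.

0.0449 m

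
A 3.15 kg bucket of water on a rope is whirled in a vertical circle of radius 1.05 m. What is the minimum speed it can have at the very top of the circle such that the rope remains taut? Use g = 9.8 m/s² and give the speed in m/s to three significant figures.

At the highest point the centre is directly below, so both the weight and T act inward: T + mg = mv²/r.
At minimum speed T → 0, so mg = mv_min²/r ⇒ v_min = √(g r) = √(9.8 × 1.05) = 3.208 m/s.

3.21 m/s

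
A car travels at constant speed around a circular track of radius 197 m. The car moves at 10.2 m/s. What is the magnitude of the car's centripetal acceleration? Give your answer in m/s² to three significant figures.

0.528 m/s²

a_c = v²/r = (10.20)²/197 = 104.0/197 = 0.5281 m/s².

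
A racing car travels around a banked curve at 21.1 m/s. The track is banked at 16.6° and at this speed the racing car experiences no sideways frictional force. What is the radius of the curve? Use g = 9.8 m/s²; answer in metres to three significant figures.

152 m

Frictionless banking: tanθ = v²/(rg), so r = v²/(g tanθ).
r = (21.1)²/(9.8 × tan 16.6°) = 445.2/(9.8 × 0.2981) = 445.2/2.922 = 152.4 m.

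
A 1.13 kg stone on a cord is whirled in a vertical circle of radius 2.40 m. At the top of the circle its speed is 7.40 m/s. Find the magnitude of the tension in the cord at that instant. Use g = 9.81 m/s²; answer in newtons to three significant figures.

At the top, both T and the weight mg point inward (toward the centre), so T + mg = mv²/r.
T = m(v²/r − g) = 1.13 × ((7.40)²/2.40 − 9.81) = 1.13 × (22.82 − 9.81) = 1.13 × 13.01 = 14.70 N.

14.7 N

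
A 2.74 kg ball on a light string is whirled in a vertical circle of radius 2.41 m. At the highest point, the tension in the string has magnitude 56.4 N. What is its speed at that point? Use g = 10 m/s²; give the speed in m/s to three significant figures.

At the top, T + mg = mv²/r, so v = √(r(T/m + g)) = √(2.41 × (56.4/2.74 + 10.0)) = √(2.41 × 30.58) = √73.71 = 8.585 m/s.

8.59 m/s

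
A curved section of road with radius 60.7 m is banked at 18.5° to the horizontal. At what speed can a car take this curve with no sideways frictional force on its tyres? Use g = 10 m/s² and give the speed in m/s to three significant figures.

14.3 m/s

On a frictionless banked curve, N sinθ = mv²/r and N cosθ = mg, so tanθ = v²/(rg).
v = √(r g tanθ) = √(60.7 × 10.0 × tan 18.5°) = √(60.7 × 10.0 × 0.3346) = √203.1 = 14.25 m/s.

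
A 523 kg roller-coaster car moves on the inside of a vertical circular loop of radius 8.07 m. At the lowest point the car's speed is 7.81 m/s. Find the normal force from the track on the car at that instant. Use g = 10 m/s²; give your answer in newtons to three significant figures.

At the lowest point, N points up (toward the centre) and the weight mg points down (away from the centre), so the net inward force is N − mg = mv²/r.
N = m(v²/r + g) = 523 × ((7.81)²/8.07 + 10.0) = 523 × (7.558 + 10.0) = 523 × 17.56 = 9183 N.

9180 N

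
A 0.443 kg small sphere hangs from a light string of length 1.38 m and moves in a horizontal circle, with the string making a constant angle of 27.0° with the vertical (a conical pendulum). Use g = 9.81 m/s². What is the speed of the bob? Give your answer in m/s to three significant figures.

The radius of the circle is r = L sinθ = 1.38 × sin 27.0° = 0.6265 m.
Horizontally T sinθ = mv²/r and vertically T cosθ = mg, so tanθ = v²/(rg).
v = √(r g tanθ) = √(0.6265 × 9.81 × 0.5095) = √3.132 = 1.770 m/s.

1.77 m/s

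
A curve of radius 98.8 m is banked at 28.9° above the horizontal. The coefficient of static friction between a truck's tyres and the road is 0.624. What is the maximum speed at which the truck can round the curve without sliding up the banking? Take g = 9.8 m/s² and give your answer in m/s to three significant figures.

41.7 m/s

At the maximum speed, friction acts down the slope at its limiting value f = μN. Radially (horizontal, toward centre): N sinθ + μN cosθ = mv²/r. Vertically: N cosθ − μN sinθ = mg.
Dividing: v² = r g (sinθ + μcosθ)/(cosθ − μsinθ).
sinθ + μcosθ = 0.4833 + 0.624×0.8755 = 1.030; cosθ − μsinθ = 0.8755 − 0.624×0.4833 = 0.5739.
v² = 98.8 × 9.8 × 1.030/0.5739 = 1737 m²/s², so v = 41.68 m/s.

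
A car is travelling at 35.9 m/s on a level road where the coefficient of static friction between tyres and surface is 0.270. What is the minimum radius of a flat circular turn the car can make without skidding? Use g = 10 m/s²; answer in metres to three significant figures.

At the limit, μ_s m g = m v²/r, so r_min = v²/(μ_s g) = (35.9)²/(0.270 × 10.0) = 1289/2.700 = 477.3 m.

477 m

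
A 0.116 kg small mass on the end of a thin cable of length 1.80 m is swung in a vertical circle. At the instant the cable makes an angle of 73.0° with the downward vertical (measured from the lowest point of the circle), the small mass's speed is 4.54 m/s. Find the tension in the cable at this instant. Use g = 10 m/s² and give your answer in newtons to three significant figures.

1.67 N

Take the radial direction toward the centre of the circle as positive. The component of the weight along the string toward the centre is −mg cos φ (φ measured from the bottom), so Newton's second law along the string gives T − mg cos φ = m v²/r.
cos 73.0° = 0.2924, so T = m(v²/r + g cos φ) = 0.116 × ((4.54)²/1.80 + 10.0 × 0.2924) = 0.116 × (11.45 + (2.924)) = 0.116 × 14.37 = 1.667 N.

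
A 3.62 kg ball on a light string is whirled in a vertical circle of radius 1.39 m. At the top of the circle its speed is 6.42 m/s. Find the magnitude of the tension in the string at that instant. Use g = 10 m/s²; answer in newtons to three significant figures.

71.1 N

At the top, both T and the weight mg point inward (toward the centre), so T + mg = mv²/r.
T = m(v²/r − g) = 3.62 × ((6.42)²/1.39 − 10.0) = 3.62 × (29.65 − 10.0) = 3.62 × 19.65 = 71.14 N.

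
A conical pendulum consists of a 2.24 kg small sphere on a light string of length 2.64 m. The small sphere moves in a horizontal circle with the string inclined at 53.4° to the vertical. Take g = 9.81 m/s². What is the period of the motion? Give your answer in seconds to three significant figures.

2.52 s

r = L sinθ = 2.119 m. From T sinθ = mω²r and T cosθ = mg: tanθ = ω²r/g, so ω² = g tanθ / r = g/(L cosθ).
ω = √(g/(L cosθ)) = √(9.81/(2.64 × 0.5962)) = √6.232 = 2.496 rad/s.
Period = 2π/ω = 2.517 s.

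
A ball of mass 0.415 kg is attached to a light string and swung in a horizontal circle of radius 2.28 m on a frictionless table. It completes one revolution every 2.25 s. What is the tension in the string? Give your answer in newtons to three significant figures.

v = 2πr/T = 2π × 2.28/2.25 = 6.367 m/s.
The tension is the only horizontal force, so it supplies the full centripetal force: T = m v²/r = 0.415 × (6.367)²/2.28 = 0.415 × 40.54/2.28 = 7.379 N.

7.38 N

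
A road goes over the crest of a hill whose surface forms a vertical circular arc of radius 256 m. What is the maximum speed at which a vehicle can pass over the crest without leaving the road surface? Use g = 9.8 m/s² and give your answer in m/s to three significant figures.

50.1 m/s

At the crest the centre of the circle is below the vehicle, so the net downward (centripetal) force is mg − N = mv²/r.
The vehicle leaves the road when N → 0, giving v_max = √(g r) = √(9.8 × 256) = 50.09 m/s.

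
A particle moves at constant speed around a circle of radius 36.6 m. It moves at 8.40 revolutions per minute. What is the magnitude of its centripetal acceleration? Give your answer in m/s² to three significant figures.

28.3 m/s²

ω = 8.40 rev/min × 2π/60 = 0.8796 rad/s, so v = ωr = 0.8796 × 36.6 = 32.20 m/s.
a_c = v²/r = (32.20)²/36.6 = 1037/36.6 = 28.32 m/s².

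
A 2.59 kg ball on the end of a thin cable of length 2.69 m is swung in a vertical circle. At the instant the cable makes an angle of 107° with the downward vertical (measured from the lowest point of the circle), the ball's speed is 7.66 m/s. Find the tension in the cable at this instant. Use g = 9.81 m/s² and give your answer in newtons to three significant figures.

49.1 N

Take the radial direction toward the centre of the circle as positive. The component of the weight along the string toward the centre is −mg cos φ (φ measured from the bottom), so Newton's second law along the string gives T − mg cos φ = m v²/r.
cos 107° = -0.2924, so T = m(v²/r + g cos φ) = 2.59 × ((7.66)²/2.69 + 9.81 × -0.2924) = 2.59 × (21.81 + (-2.868)) = 2.59 × 18.94 = 49.07 N.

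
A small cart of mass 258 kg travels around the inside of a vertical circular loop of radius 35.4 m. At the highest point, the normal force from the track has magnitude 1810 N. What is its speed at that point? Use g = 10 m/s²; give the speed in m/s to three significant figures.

At the top, N + mg = mv²/r, so v = √(r(N/m + g)) = √(35.4 × (1810/258 + 10.0)) = √(35.4 × 17.02) = √602.3 = 24.54 m/s.

24.5 m/s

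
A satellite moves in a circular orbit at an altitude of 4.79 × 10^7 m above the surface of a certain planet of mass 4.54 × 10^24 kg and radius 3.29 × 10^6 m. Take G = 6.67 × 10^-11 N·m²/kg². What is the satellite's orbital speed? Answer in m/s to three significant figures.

2430 m/s

Orbital radius r = R + h = 3.29 × 10^6 + 4.79 × 10^7 = 5.119 × 10^7 m.
Gravity supplies the centripetal force: G M m / r² = m v² / r, so v = √(GM/r).
v = √(6.67 × 10^-11 × 4.54 × 10^24 / 5.119 × 10^7) = √(5.916 × 10^6) = 2432 m/s.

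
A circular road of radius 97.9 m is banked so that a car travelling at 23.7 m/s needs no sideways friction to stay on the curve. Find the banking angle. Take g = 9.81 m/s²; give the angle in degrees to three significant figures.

With no friction, the horizontal component of the normal force provides the centripetal force: N sinθ = mv²/r, while N cosθ = mg vertically.
Dividing: tanθ = v²/(r g) = (23.7)²/(97.9 × 9.81) = 561.7/960.4 = 0.5849.
θ = arctan(0.5849) = 30.32°.

30.3°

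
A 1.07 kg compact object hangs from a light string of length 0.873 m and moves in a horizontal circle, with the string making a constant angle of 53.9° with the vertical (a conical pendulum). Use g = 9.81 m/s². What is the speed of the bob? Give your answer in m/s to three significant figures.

3.08 m/s

The radius of the circle is r = L sinθ = 0.873 × sin 53.9° = 0.7054 m.
Horizontally T sinθ = mv²/r and vertically T cosθ = mg, so tanθ = v²/(rg).
v = √(r g tanθ) = √(0.7054 × 9.81 × 1.371) = √9.489 = 3.080 m/s.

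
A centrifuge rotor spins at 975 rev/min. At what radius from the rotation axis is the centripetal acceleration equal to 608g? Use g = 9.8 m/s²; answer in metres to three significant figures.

0.572 m

ω = 975 rev/min × 2π/60 = 102.1 rad/s.
a_c = ω²r = 608g ⇒ r = 608 × 9.8 / (102.1)² = 5958/10420 = 0.5716 m.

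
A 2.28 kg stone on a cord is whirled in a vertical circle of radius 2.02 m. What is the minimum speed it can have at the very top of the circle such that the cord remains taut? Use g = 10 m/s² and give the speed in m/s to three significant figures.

4.49 m/s

At the top, both weight mg and T point toward the centre: T + mg = mv²/r.
At minimum speed T → 0, so mg = mv_min²/r ⇒ v_min = √(g r) = √(10.0 × 2.02) = 4.494 m/s.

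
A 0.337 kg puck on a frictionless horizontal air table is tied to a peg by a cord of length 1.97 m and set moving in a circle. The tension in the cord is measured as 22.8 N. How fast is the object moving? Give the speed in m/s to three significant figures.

11.5 m/s

T = m v²/r ⇒ v = √(T r / m) = √(22.8 × 1.97 / 0.337) = √133.3 = 11.54 m/s.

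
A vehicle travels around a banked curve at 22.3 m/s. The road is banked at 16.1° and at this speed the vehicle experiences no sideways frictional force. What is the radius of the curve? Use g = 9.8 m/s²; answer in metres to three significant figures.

176 m

Frictionless banking: tanθ = v²/(rg), so r = v²/(g tanθ).
r = (22.3)²/(9.8 × tan 16.1°) = 497.3/(9.8 × 0.2886) = 497.3/2.829 = 175.8 m.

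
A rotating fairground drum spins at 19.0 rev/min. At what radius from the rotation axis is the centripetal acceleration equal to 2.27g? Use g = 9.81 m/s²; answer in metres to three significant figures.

ω = 19.0 rev/min × 2π/60 = 1.990 rad/s.
a_c = ω²r = 2.27g ⇒ r = 2.27 × 9.81 / (1.990)² = 22.27/3.959 = 5.625 m.

5.63 m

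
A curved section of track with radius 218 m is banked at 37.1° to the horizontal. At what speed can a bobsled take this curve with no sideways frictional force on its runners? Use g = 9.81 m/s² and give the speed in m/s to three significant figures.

40.2 m/s

On a frictionless banked curve, N sinθ = mv²/r and N cosθ = mg, so tanθ = v²/(rg).
v = √(r g tanθ) = √(218 × 9.81 × tan 37.1°) = √(218 × 9.81 × 0.7563) = √1617 = 40.22 m/s.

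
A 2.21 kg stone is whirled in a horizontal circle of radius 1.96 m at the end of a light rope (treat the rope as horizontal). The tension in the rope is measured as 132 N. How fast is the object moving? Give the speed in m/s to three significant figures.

10.8 m/s

T = m v²/r ⇒ v = √(T r / m) = √(132 × 1.96 / 2.21) = √117.1 = 10.82 m/s.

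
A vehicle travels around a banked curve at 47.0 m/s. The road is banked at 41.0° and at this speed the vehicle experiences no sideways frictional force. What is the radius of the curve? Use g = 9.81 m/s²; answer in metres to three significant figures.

Frictionless banking: tanθ = v²/(rg), so r = v²/(g tanθ).
r = (47.0)²/(9.81 × tan 41.0°) = 2209/(9.81 × 0.8693) = 2209/8.528 = 259.0 m.

259 m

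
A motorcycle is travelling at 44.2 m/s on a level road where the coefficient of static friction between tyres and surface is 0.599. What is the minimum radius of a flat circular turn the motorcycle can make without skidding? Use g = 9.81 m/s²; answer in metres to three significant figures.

At the limit, μ_s m g = m v²/r, so r_min = v²/(μ_s g) = (44.2)²/(0.599 × 9.81) = 1954/5.876 = 332.5 m.

332 m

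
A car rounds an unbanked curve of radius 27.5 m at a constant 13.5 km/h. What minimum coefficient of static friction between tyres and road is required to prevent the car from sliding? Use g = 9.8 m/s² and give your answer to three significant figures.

0.0522

v = 13.5/3.6 = 3.750 m/s.
Friction provides the centripetal force: μ_s m g = m v²/r, so μ_s = v²/(g r) = (3.750)²/(9.8 × 27.5) = 14.06/269.5 = 0.05218.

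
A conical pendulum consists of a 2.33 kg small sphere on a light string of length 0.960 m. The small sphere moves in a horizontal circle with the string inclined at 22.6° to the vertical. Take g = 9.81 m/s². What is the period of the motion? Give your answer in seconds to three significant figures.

1.89 s

r = L sinθ = 0.3689 m. From T sinθ = mω²r and T cosθ = mg: tanθ = ω²r/g, so ω² = g tanθ / r = g/(L cosθ).
ω = √(g/(L cosθ)) = √(9.81/(0.960 × 0.9232)) = √11.07 = 3.327 rad/s.
Period = 2π/ω = 1.889 s.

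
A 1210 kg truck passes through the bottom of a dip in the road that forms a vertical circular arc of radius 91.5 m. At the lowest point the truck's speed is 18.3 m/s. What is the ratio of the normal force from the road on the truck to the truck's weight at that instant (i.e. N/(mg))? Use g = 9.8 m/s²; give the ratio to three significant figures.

1.37

At the bottom, N − mg = mv²/r, so N = m(v²/r + g) and N/(mg) = v²/(rg) + 1 = (18.3)²/(91.5 × 9.8) + 1 = 0.3735 + 1 = 1.373.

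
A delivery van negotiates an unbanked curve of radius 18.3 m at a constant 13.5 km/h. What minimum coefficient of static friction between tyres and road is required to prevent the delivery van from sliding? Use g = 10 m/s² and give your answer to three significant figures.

v = 13.5/3.6 = 3.750 m/s.
Friction provides the centripetal force: μ_s m g = m v²/r, so μ_s = v²/(g r) = (3.750)²/(10.0 × 18.3) = 14.06/183.0 = 0.07684.

0.0768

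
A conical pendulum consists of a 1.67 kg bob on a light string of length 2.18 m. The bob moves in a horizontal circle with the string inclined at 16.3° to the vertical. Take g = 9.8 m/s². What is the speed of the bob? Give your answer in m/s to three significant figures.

1.32 m/s

The radius of the circle is r = L sinθ = 2.18 × sin 16.3° = 0.6119 m.
Horizontally T sinθ = mv²/r and vertically T cosθ = mg, so tanθ = v²/(rg).
v = √(r g tanθ) = √(0.6119 × 9.8 × 0.2924) = √1.753 = 1.324 m/s.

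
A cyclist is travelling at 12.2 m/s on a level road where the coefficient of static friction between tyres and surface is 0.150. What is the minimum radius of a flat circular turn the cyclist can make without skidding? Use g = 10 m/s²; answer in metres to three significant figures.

99.2 m

At the limit, μ_s m g = m v²/r, so r_min = v²/(μ_s g) = (12.2)²/(0.150 × 10.0) = 148.8/1.500 = 99.23 m.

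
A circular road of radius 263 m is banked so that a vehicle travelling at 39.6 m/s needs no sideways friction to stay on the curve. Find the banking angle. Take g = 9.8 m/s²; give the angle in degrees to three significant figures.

For a frictionless banked turn: horizontally N sinθ = mv²/r and vertically N cosθ = mg.
Dividing: tanθ = v²/(r g) = (39.6)²/(263 × 9.8) = 1568/2577 = 0.6084.
θ = arctan(0.6084) = 31.32°.

31.3°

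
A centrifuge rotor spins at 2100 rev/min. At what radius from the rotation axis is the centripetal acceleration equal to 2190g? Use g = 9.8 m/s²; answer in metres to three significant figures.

ω = 2100 rev/min × 2π/60 = 219.9 rad/s.
a_c = ω²r = 2190g ⇒ r = 2190 × 9.8 / (219.9)² = 21460/48360 = 0.4438 m.

0.444 m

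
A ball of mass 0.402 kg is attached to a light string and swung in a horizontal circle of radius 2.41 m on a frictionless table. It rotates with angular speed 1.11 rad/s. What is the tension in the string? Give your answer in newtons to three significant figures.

1.19 N

v = ωr = 1.11 × 2.41 = 2.675 m/s.
The tension is the only horizontal force, so it supplies the full centripetal force: T = m v²/r = 0.402 × (2.675)²/2.41 = 0.402 × 7.156/2.41 = 1.194 N.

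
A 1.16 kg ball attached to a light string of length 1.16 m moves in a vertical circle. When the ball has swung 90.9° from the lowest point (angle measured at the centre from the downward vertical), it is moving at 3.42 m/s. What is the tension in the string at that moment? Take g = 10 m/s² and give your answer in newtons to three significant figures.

Take the radial direction toward the centre of the circle as positive. The component of the weight along the string toward the centre is −mg cos φ (φ measured from the bottom), so Newton's second law along the string gives T − mg cos φ = m v²/r.
cos 90.9° = -0.01571, so T = m(v²/r + g cos φ) = 1.16 × ((3.42)²/1.16 + 10.0 × -0.01571) = 1.16 × (10.08 + (-0.1571)) = 1.16 × 9.926 = 11.51 N.

11.5 N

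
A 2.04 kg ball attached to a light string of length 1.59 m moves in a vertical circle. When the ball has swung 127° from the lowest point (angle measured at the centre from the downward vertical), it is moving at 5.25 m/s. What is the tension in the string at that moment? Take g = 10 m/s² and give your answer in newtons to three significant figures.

Take the radial direction toward the centre of the circle as positive. The component of the weight along the string toward the centre is −mg cos φ (φ measured from the bottom), so Newton's second law along the string gives T − mg cos φ = m v²/r.
cos 127° = -0.6018, so T = m(v²/r + g cos φ) = 2.04 × ((5.25)²/1.59 + 10.0 × -0.6018) = 2.04 × (17.33 + (-6.018)) = 2.04 × 11.32 = 23.09 N.

23.1 N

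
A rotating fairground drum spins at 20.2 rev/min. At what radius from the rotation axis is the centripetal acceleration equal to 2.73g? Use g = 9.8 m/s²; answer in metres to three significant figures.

5.98 m

ω = 20.2 rev/min × 2π/60 = 2.115 rad/s.
a_c = ω²r = 2.73g ⇒ r = 2.73 × 9.8 / (2.115)² = 26.75/4.475 = 5.979 m.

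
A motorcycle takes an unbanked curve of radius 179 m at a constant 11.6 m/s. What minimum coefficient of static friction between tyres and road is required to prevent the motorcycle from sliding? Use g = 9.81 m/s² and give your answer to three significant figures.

Friction provides the centripetal force: μ_s m g = m v²/r, so μ_s = v²/(g r) = (11.60)²/(9.81 × 179) = 134.6/1756 = 0.07663.

0.0766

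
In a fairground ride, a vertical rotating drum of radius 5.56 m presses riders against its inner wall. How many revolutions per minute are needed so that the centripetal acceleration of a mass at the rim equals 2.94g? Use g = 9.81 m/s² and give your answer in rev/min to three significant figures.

Require ω²r = 2.94g, so ω = √(2.94 × 9.81/5.56) = 2.278 rad/s.
In rev/min: ω × 60/(2π) = 2.278 × 60/(2π) = 21.75 rev/min.

21.7 rev/min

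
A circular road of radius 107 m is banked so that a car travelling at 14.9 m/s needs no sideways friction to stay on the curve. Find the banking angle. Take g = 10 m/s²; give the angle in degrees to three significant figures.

11.7°

For a frictionless banked turn: horizontally N sinθ = mv²/r and vertically N cosθ = mg.
Dividing: tanθ = v²/(r g) = (14.9)²/(107 × 10.0) = 222.0/1070 = 0.2075.
θ = arctan(0.2075) = 11.72°.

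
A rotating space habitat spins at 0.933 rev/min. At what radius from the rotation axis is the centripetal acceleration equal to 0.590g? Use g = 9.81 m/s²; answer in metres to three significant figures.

606 m

ω = 0.933 rev/min × 2π/60 = 0.09770 rad/s.
a_c = ω²r = 0.590g ⇒ r = 0.590 × 9.81 / (0.09770)² = 5.788/0.009546 = 606.3 m.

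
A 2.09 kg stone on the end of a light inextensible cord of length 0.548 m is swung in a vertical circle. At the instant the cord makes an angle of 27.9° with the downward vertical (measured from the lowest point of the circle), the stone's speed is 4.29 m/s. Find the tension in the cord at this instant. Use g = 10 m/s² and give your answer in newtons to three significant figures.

88.7 N

Take the radial direction toward the centre of the circle as positive. The component of the weight along the string toward the centre is −mg cos φ (φ measured from the bottom), so Newton's second law along the string gives T − mg cos φ = m v²/r.
cos 27.9° = 0.8838, so T = m(v²/r + g cos φ) = 2.09 × ((4.29)²/0.548 + 10.0 × 0.8838) = 2.09 × (33.58 + (8.838)) = 2.09 × 42.42 = 88.66 N.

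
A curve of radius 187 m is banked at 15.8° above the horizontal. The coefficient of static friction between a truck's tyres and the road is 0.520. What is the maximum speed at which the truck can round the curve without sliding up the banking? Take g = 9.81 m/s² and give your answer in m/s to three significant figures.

At the maximum speed, friction acts down the slope at its limiting value f = μN. Radially (horizontal, toward centre): N sinθ + μN cosθ = mv²/r. Vertically: N cosθ − μN sinθ = mg.
Dividing: v² = r g (sinθ + μcosθ)/(cosθ − μsinθ).
sinθ + μcosθ = 0.2723 + 0.520×0.9622 = 0.7726; cosθ − μsinθ = 0.9622 − 0.520×0.2723 = 0.8206.
v² = 187 × 9.81 × 0.7726/0.8206 = 1727 m²/s², so v = 41.56 m/s.

41.6 m/s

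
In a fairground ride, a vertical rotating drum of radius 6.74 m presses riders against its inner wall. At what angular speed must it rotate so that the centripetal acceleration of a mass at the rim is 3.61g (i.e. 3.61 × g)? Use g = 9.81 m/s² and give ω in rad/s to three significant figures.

2.29 rad/s

Centripetal acceleration a_c = ω²r. Setting ω²r = 3.61g:
ω = √(3.61g / r) = √(3.61 × 9.81 / 6.74) = √5.254 = 2.292 rad/s.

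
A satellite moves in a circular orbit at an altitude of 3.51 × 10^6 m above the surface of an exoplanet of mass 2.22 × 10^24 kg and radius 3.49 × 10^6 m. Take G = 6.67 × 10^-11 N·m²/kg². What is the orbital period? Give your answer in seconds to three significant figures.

r = R + h = 3.49 × 10^6 + 3.51 × 10^6 = 7.000 × 10^6 m. Gravity provides the centripetal force: G M m / r² = m v² / r ⇒ v = √(GM/r) = 4599 m/s.
T = 2πr/v = 2π × 7.000 × 10^6 / 4599 = 9563 s.

9560 s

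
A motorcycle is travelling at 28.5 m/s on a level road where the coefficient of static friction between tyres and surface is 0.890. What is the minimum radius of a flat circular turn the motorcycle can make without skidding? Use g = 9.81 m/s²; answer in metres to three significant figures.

93.0 m

At the limit, μ_s m g = m v²/r, so r_min = v²/(μ_s g) = (28.5)²/(0.890 × 9.81) = 812.2/8.731 = 93.03 m.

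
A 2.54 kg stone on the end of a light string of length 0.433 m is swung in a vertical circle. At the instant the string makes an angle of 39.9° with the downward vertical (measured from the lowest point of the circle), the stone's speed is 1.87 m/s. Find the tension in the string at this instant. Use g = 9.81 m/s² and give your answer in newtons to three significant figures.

Take the radial direction toward the centre of the circle as positive. The component of the weight along the string toward the centre is −mg cos φ (φ measured from the bottom), so Newton's second law along the string gives T − mg cos φ = m v²/r.
cos 39.9° = 0.7672, so T = m(v²/r + g cos φ) = 2.54 × ((1.87)²/0.433 + 9.81 × 0.7672) = 2.54 × (8.076 + (7.526)) = 2.54 × 15.60 = 39.63 N.

39.6 N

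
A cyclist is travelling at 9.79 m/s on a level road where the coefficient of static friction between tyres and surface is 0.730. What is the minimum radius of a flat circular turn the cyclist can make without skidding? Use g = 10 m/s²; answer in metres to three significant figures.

13.1 m

At the limit, μ_s m g = m v²/r, so r_min = v²/(μ_s g) = (9.79)²/(0.730 × 10.0) = 95.84/7.300 = 13.13 m.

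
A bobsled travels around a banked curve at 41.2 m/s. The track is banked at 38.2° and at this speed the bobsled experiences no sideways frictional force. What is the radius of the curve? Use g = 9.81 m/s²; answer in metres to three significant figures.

220 m

Frictionless banking: tanθ = v²/(rg), so r = v²/(g tanθ).
r = (41.2)²/(9.81 × tan 38.2°) = 1697/(9.81 × 0.7869) = 1697/7.720 = 219.9 m.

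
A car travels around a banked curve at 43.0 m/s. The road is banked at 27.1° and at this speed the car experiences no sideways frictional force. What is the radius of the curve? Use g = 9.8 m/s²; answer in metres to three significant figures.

Frictionless banking: tanθ = v²/(rg), so r = v²/(g tanθ).
r = (43.0)²/(9.8 × tan 27.1°) = 1849/(9.8 × 0.5117) = 1849/5.015 = 368.7 m.

369 m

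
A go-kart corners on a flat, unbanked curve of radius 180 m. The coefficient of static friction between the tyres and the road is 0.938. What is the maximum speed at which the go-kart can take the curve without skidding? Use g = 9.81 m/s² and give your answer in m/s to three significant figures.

40.7 m/s

On a flat curve, static friction is the only horizontal force, so it must supply the full centripetal force: μ_s m g = m v²/r.
Mass cancels: v_max = √(μ_s g r) = √(0.938 × 9.81 × 180) = √1656 = 40.70 m/s.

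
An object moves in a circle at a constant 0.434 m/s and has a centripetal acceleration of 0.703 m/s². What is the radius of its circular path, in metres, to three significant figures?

0.268 m

a_c = v²/r ⇒ r = v²/a_c = (0.434)²/0.703 = 0.1884/0.703 = 0.2679 m.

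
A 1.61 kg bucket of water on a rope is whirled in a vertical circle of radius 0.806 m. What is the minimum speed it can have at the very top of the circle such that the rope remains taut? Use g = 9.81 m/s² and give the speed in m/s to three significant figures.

2.81 m/s

At the top, both weight mg and T point toward the centre: T + mg = mv²/r.
At minimum speed T → 0, so mg = mv_min²/r ⇒ v_min = √(g r) = √(9.81 × 0.806) = 2.812 m/s.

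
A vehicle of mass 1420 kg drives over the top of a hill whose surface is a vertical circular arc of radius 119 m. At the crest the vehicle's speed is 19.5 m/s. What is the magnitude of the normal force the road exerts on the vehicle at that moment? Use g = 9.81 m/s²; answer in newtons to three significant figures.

9390 N

At the crest the centripetal acceleration points downward (toward the centre of the arc), so mg − N = mv²/r.
N = m(g − v²/r) = 1420 × (9.81 − (19.5)²/119) = 1420 × (9.81 − 3.195) = 1420 × 6.615 = 9393 N.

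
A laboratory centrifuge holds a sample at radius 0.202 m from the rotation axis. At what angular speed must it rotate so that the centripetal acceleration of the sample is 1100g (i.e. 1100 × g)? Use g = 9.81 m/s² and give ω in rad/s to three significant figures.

231 rad/s

Centripetal acceleration a_c = ω²r. Setting ω²r = 1100g:
ω = √(1100g / r) = √(1100 × 9.81 / 0.202) = √53420 = 231.1 rad/s.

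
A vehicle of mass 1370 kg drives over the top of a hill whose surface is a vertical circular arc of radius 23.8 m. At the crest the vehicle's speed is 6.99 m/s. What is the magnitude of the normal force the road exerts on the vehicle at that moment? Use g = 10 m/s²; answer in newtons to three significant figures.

At the crest the centripetal acceleration points downward (toward the centre of the arc), so mg − N = mv²/r.
N = m(g − v²/r) = 1370 × (10.0 − (6.99)²/23.8) = 1370 × (10.0 − 2.053) = 1370 × 7.947 = 10890 N.

10900 N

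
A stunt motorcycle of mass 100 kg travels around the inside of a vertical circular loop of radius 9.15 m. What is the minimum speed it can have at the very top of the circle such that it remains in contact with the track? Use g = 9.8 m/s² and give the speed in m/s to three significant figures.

At the highest point the centre is directly below, so both the weight and N act inward: N + mg = mv²/r.
At minimum speed N → 0, so mg = mv_min²/r ⇒ v_min = √(g r) = √(9.8 × 9.15) = 9.469 m/s.

9.47 m/s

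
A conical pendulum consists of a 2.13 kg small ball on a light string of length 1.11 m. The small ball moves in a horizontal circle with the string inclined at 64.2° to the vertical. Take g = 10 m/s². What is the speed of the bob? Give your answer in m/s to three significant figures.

4.55 m/s

The radius of the circle is r = L sinθ = 1.11 × sin 64.2° = 0.9994 m.
Horizontally T sinθ = mv²/r and vertically T cosθ = mg, so tanθ = v²/(rg).
v = √(r g tanθ) = √(0.9994 × 10.0 × 2.069) = √20.67 = 4.547 m/s.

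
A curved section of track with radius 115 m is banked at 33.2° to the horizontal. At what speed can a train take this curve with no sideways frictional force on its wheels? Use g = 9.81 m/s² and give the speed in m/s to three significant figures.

On a frictionless banked curve, N sinθ = mv²/r and N cosθ = mg, so tanθ = v²/(rg).
v = √(r g tanθ) = √(115 × 9.81 × tan 33.2°) = √(115 × 9.81 × 0.6544) = √738.2 = 27.17 m/s.

27.2 m/s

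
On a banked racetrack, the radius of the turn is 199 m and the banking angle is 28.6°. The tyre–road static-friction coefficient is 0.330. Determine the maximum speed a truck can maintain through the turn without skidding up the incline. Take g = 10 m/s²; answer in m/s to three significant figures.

46.1 m/s

At the maximum speed, friction acts down the slope at its limiting value f = μN. Radially (horizontal, toward centre): N sinθ + μN cosθ = mv²/r. Vertically: N cosθ − μN sinθ = mg.
Dividing: v² = r g (sinθ + μcosθ)/(cosθ − μsinθ).
sinθ + μcosθ = 0.4787 + 0.330×0.8780 = 0.7684; cosθ − μsinθ = 0.8780 − 0.330×0.4787 = 0.7200.
v² = 199 × 10.0 × 0.7684/0.7200 = 2124 m²/s², so v = 46.08 m/s.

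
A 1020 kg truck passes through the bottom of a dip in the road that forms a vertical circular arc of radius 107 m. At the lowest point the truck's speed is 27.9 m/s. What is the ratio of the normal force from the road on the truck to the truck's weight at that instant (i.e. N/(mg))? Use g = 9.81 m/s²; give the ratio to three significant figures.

At the bottom, N − mg = mv²/r, so N = m(v²/r + g) and N/(mg) = v²/(rg) + 1 = (27.9)²/(107 × 9.81) + 1 = 0.7416 + 1 = 1.742.

1.74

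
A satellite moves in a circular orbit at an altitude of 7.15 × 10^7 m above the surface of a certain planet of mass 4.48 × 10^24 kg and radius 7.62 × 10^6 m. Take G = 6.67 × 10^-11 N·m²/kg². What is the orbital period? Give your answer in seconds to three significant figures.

r = R + h = 7.62 × 10^6 + 7.15 × 10^7 = 7.912 × 10^7 m. Gravity provides the centripetal force: G M m / r² = m v² / r ⇒ v = √(GM/r) = 1943 m/s.
T = 2πr/v = 2π × 7.912 × 10^7 / 1943 = 255800 s.

256000 s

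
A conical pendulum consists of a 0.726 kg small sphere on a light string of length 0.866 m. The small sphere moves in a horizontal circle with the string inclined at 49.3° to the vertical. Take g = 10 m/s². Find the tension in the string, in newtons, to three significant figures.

Vertically the bob has no acceleration, so T cosθ = mg.
T = mg/cosθ = 0.726 × 10.0 / cos 49.3° = 7.260/0.6521 = 11.13 N.

11.1 N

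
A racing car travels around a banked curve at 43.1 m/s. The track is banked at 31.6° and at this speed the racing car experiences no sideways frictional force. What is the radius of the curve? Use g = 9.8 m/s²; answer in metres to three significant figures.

Frictionless banking: tanθ = v²/(rg), so r = v²/(g tanθ).
r = (43.1)²/(9.8 × tan 31.6°) = 1858/(9.8 × 0.6152) = 1858/6.029 = 308.1 m.

308 m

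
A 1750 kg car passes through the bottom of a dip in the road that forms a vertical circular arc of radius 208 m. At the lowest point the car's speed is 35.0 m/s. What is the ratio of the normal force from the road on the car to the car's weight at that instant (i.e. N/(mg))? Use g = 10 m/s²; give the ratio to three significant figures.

1.59

At the bottom, N − mg = mv²/r, so N = m(v²/r + g) and N/(mg) = v²/(rg) + 1 = (35.0)²/(208 × 10.0) + 1 = 0.5889 + 1 = 1.589.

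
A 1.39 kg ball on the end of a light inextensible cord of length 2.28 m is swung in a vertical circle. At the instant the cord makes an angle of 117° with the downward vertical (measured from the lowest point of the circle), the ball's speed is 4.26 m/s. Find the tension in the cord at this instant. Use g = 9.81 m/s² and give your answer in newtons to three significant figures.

Take the radial direction toward the centre of the circle as positive. The component of the weight along the string toward the centre is −mg cos φ (φ measured from the bottom), so Newton's second law along the string gives T − mg cos φ = m v²/r.
cos 117° = -0.4540, so T = m(v²/r + g cos φ) = 1.39 × ((4.26)²/2.28 + 9.81 × -0.4540) = 1.39 × (7.959 + (-4.454)) = 1.39 × 3.506 = 4.873 N.

4.87 N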